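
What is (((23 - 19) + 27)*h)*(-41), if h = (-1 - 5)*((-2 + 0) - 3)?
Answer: -38130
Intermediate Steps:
h = 30 (h = -6*(-2 - 3) = -6*(-5) = 30)
(((23 - 19) + 27)*h)*(-41) = (((23 - 19) + 27)*30)*(-41) = ((4 + 27)*30)*(-41) = (31*30)*(-41) = 930*(-41) = -38130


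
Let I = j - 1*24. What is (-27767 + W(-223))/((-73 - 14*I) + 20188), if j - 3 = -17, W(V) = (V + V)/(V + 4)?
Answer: -6080527/4521693 ≈ -1.3447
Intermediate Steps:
W(V) = 2*V/(4 + V) (W(V) = (2*V)/(4 + V) = 2*V/(4 + V))
j = -14 (j = 3 - 17 = -14)
I = -38 (I = -14 - 1*24 = -14 - 24 = -38)
(-27767 + W(-223))/((-73 - 14*I) + 20188) = (-27767 + 2*(-223)/(4 - 223))/((-73 - 14*(-38)) + 20188) = (-27767 + 2*(-223)/(-219))/((-73 + 532) + 20188) = (-27767 + 2*(-223)*(-1/219))/(459 + 20188) = (-27767 + 446/219)/20647 = -6080527/219*1/20647 = -6080527/4521693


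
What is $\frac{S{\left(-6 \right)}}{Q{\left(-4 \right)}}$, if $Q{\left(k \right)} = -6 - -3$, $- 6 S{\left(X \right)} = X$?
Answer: $- \frac{1}{3} \approx -0.33333$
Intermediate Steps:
$S{\left(X \right)} = - \frac{X}{6}$
$Q{\left(k \right)} = -3$ ($Q{\left(k \right)} = -6 + 3 = -3$)
$\frac{S{\left(-6 \right)}}{Q{\left(-4 \right)}} = \frac{\left(- \frac{1}{6}\right) \left(-6\right)}{-3} = 1 \left(- \frac{1}{3}\right) = - \frac{1}{3}$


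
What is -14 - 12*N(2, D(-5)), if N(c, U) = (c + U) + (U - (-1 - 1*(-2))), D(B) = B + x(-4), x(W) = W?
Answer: 190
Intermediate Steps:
D(B) = -4 + B (D(B) = B - 4 = -4 + B)
N(c, U) = -1 + c + 2*U (N(c, U) = (U + c) + (U - (-1 + 2)) = (U + c) + (U - 1*1) = (U + c) + (U - 1) = (U + c) + (-1 + U) = -1 + c + 2*U)
-14 - 12*N(2, D(-5)) = -14 - 12*(-1 + 2 + 2*(-4 - 5)) = -14 - 12*(-1 + 2 + 2*(-9)) = -14 - 12*(-1 + 2 - 18) = -14 - 12*(-17) = -14 + 204 = 190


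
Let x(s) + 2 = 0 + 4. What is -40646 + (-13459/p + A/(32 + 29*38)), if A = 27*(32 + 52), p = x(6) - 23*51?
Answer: -47580665/1171 ≈ -40633.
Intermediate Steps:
x(s) = 2 (x(s) = -2 + (0 + 4) = -2 + 4 = 2)
p = -1171 (p = 2 - 23*51 = 2 - 1173 = -1171)
A = 2268 (A = 27*84 = 2268)
-40646 + (-13459/p + A/(32 + 29*38)) = -40646 + (-13459/(-1171) + 2268/(32 + 29*38)) = -40646 + (-13459*(-1/1171) + 2268/(32 + 1102)) = -40646 + (13459/1171 + 2268/1134) = -40646 + (13459/1171 + 2268*(1/1134)) = -40646 + (13459/1171 + 2) = -40646 + 15801/1171 = -47580665/1171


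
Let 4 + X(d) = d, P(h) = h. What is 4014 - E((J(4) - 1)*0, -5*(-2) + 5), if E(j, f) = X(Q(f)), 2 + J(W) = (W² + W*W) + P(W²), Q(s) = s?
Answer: 4003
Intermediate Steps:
X(d) = -4 + d
J(W) = -2 + 3*W² (J(W) = -2 + ((W² + W*W) + W²) = -2 + ((W² + W²) + W²) = -2 + (2*W² + W²) = -2 + 3*W²)
E(j, f) = -4 + f
4014 - E((J(4) - 1)*0, -5*(-2) + 5) = 4014 - (-4 + (-5*(-2) + 5)) = 4014 - (-4 + (10 + 5)) = 4014 - (-4 + 15) = 4014 - 1*11 = 4014 - 11 = 4003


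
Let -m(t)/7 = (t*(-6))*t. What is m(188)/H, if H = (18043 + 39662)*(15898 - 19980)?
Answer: -247408/39258635 ≈ -0.0063020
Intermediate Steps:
m(t) = 42*t**2 (m(t) = -7*t*(-6)*t = -7*(-6*t)*t = -(-42)*t**2 = 42*t**2)
H = -235551810 (H = 57705*(-4082) = -235551810)
m(188)/H = (42*188**2)/(-235551810) = (42*35344)*(-1/235551810) = 1484448*(-1/235551810) = -247408/39258635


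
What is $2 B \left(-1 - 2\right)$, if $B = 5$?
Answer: $-30$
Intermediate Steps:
$2 B \left(-1 - 2\right) = 2 \cdot 5 \left(-1 - 2\right) = 10 \left(-1 - 2\right) = 10 \left(-3\right) = -30$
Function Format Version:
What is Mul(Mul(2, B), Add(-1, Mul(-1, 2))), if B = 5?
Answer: -30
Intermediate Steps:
Mul(Mul(2, B), Add(-1, Mul(-1, 2))) = Mul(Mul(2, 5), Add(-1, Mul(-1, 2))) = Mul(10, Add(-1, -2)) = Mul(10, -3) = -30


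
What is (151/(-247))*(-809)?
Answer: 122159/247 ≈ 494.57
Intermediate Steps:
(151/(-247))*(-809) = (151*(-1/247))*(-809) = -151/247*(-809) = 122159/247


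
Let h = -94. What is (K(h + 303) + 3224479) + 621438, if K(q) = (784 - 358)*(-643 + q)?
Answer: 3661033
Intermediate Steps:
K(q) = -273918 + 426*q (K(q) = 426*(-643 + q) = -273918 + 426*q)
(K(h + 303) + 3224479) + 621438 = ((-273918 + 426*(-94 + 303)) + 3224479) + 621438 = ((-273918 + 426*209) + 3224479) + 621438 = ((-273918 + 89034) + 3224479) + 621438 = (-184884 + 3224479) + 621438 = 3039595 + 621438 = 3661033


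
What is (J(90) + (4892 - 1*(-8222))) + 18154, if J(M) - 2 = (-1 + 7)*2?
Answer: 31282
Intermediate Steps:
J(M) = 14 (J(M) = 2 + (-1 + 7)*2 = 2 + 6*2 = 2 + 12 = 14)
(J(90) + (4892 - 1*(-8222))) + 18154 = (14 + (4892 - 1*(-8222))) + 18154 = (14 + (4892 + 8222)) + 18154 = (14 + 13114) + 18154 = 13128 + 18154 = 31282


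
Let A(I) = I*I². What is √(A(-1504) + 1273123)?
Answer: 3*I*√377866549 ≈ 58316.0*I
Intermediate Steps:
A(I) = I³
√(A(-1504) + 1273123) = √((-1504)³ + 1273123) = √(-3402072064 + 1273123) = √(-3400798941) = 3*I*√377866549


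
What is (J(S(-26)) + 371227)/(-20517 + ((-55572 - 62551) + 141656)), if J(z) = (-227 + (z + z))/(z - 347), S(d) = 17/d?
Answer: 3355526789/27261624 ≈ 123.09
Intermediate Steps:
J(z) = (-227 + 2*z)/(-347 + z)
(J(S(-26)) + 371227)/(-20517 + ((-55572 - 62551) + 141656)) = ((-227 + 2*(17/(-26)))/(-347 + 17/(-26)) + 371227)/(-20517 + ((-55572 - 62551) + 141656)) = ((-227 + 2*(17*(-1/26)))/(-347 + 17*(-1/26)) + 371227)/(-20517 + (-118123 + 141656)) = ((-227 + 2*(-17/26))/(-347 - 17/26) + 371227)/(-20517 + 23533) = ((-227 - 17/13)/(-9039/26) + 371227)/3016 = (-26/9039*(-2968/13) + 371227)*(1/3016) = (5936/9039 + 371227)*(1/3016) = (3355526789/9039)*(1/3016) = 3355526789/27261624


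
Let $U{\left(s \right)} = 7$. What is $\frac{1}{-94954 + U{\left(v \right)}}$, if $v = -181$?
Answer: $- \frac{1}{94947} \approx -1.0532 \cdot 10^{-5}$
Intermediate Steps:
$\frac{1}{-94954 + U{\left(v \right)}} = \frac{1}{-94954 + 7} = \frac{1}{-94947} = - \frac{1}{94947}$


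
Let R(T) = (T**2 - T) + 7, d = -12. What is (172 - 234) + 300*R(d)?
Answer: 48838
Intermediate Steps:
R(T) = 7 + T**2 - T
(172 - 234) + 300*R(d) = (172 - 234) + 300*(7 + (-12)**2 - 1*(-12)) = -62 + 300*(7 + 144 + 12) = -62 + 300*163 = -62 + 48900 = 48838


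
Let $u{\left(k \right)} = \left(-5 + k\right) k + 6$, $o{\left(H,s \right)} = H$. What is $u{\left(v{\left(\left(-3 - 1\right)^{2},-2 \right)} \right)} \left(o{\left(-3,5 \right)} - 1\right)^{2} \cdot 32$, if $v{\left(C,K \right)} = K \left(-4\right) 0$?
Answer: $3072$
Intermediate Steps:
$v{\left(C,K \right)} = 0$ ($v{\left(C,K \right)} = - 4 K 0 = 0$)
$u{\left(k \right)} = 6 + k \left(-5 + k\right)$ ($u{\left(k \right)} = k \left(-5 + k\right) + 6 = 6 + k \left(-5 + k\right)$)
$u{\left(v{\left(\left(-3 - 1\right)^{2},-2 \right)} \right)} \left(o{\left(-3,5 \right)} - 1\right)^{2} \cdot 32 = \left(6 + 0^{2} - 0\right) \left(-3 - 1\right)^{2} \cdot 32 = \left(6 + 0 + 0\right) \left(-4\right)^{2} \cdot 32 = 6 \cdot 16 \cdot 32 = 96 \cdot 32 = 3072$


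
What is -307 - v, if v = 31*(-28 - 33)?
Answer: 1584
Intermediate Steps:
v = -1891 (v = 31*(-61) = -1891)
-307 - v = -307 - 1*(-1891) = -307 + 1891 = 1584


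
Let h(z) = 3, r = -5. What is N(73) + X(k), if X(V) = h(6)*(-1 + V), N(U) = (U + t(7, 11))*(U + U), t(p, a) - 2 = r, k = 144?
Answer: 10649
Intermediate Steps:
t(p, a) = -3 (t(p, a) = 2 - 5 = -3)
N(U) = 2*U*(-3 + U) (N(U) = (U - 3)*(U + U) = (-3 + U)*(2*U) = 2*U*(-3 + U))
X(V) = -3 + 3*V (X(V) = 3*(-1 + V) = -3 + 3*V)
N(73) + X(k) = 2*73*(-3 + 73) + (-3 + 3*144) = 2*73*70 + (-3 + 432) = 10220 + 429 = 10649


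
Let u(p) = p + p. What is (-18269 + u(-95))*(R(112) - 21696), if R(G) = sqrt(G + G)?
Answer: 400486464 - 73836*sqrt(14) ≈ 4.0021e+8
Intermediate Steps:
u(p) = 2*p
R(G) = sqrt(2)*sqrt(G) (R(G) = sqrt(2*G) = sqrt(2)*sqrt(G))
(-18269 + u(-95))*(R(112) - 21696) = (-18269 + 2*(-95))*(sqrt(2)*sqrt(112) - 21696) = (-18269 - 190)*(sqrt(2)*(4*sqrt(7)) - 21696) = -18459*(4*sqrt(14) - 21696) = -18459*(-21696 + 4*sqrt(14)) = 400486464 - 73836*sqrt(14)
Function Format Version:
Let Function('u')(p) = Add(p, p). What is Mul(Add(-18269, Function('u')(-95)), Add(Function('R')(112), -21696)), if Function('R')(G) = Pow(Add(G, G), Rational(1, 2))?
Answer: Add(400486464, Mul(-73836, Pow(14, Rational(1, 2)))) ≈ 4.0021e+8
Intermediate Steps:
Function('u')(p) = Mul(2, p)
Function('R')(G) = Mul(Pow(2, Rational(1, 2)), Pow(G, Rational(1, 2))) (Function('R')(G) = Pow(Mul(2, G), Rational(1, 2)) = Mul(Pow(2, Rational(1, 2)), Pow(G, Rational(1, 2))))
Mul(Add(-18269, Function('u')(-95)), Add(Function('R')(112), -21696)) = Mul(Add(-18269, Mul(2, -95)), Add(Mul(Pow(2, Rational(1, 2)), Pow(112, Rational(1, 2))), -21696)) = Mul(Add(-18269, -190), Add(Mul(Pow(2, Rational(1, 2)), Mul(4, Pow(7, Rational(1, 2)))), -21696)) = Mul(-18459, Add(Mul(4, Pow(14, Rational(1, 2))), -21696)) = Mul(-18459, Add(-21696, Mul(4, Pow(14, Rational(1, 2))))) = Add(400486464, Mul(-73836, Pow(14, Rational(1, 2))))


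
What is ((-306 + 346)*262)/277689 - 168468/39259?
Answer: -46370276132/10901792451 ≈ -4.2535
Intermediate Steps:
((-306 + 346)*262)/277689 - 168468/39259 = (40*262)*(1/277689) - 168468*1/39259 = 10480*(1/277689) - 168468/39259 = 10480/277689 - 168468/39259 = -46370276132/10901792451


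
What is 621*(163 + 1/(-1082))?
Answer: 109522665/1082 ≈ 1.0122e+5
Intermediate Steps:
621*(163 + 1/(-1082)) = 621*(163 - 1/1082) = 621*(176365/1082) = 109522665/1082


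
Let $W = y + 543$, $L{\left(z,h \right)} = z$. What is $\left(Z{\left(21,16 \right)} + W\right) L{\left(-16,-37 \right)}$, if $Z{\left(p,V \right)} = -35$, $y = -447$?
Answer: $-976$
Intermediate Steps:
$W = 96$ ($W = -447 + 543 = 96$)
$\left(Z{\left(21,16 \right)} + W\right) L{\left(-16,-37 \right)} = \left(-35 + 96\right) \left(-16\right) = 61 \left(-16\right) = -976$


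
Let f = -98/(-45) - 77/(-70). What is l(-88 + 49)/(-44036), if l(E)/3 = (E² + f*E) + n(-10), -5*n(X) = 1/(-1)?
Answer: -41801/440360 ≈ -0.094925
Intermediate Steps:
n(X) = ⅕ (n(X) = -⅕/(-1) = -⅕*(-1) = ⅕)
f = 59/18 (f = -98*(-1/45) - 77*(-1/70) = 98/45 + 11/10 = 59/18 ≈ 3.2778)
l(E) = ⅗ + 3*E² + 59*E/6 (l(E) = 3*((E² + 59*E/18) + ⅕) = 3*(⅕ + E² + 59*E/18) = ⅗ + 3*E² + 59*E/6)
l(-88 + 49)/(-44036) = (⅗ + 3*(-88 + 49)² + 59*(-88 + 49)/6)/(-44036) = (⅗ + 3*(-39)² + (59/6)*(-39))*(-1/44036) = (⅗ + 3*1521 - 767/2)*(-1/44036) = (⅗ + 4563 - 767/2)*(-1/44036) = (41801/10)*(-1/44036) = -41801/440360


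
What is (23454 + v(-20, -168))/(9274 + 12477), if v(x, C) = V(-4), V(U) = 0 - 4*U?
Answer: 23470/21751 ≈ 1.0790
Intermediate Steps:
V(U) = -4*U
v(x, C) = 16 (v(x, C) = -4*(-4) = 16)
(23454 + v(-20, -168))/(9274 + 12477) = (23454 + 16)/(9274 + 12477) = 23470/21751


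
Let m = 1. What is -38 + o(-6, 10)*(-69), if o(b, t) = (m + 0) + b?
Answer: 307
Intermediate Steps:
o(b, t) = 1 + b (o(b, t) = (1 + 0) + b = 1 + b)
-38 + o(-6, 10)*(-69) = -38 + (1 - 6)*(-69) = -38 - 5*(-69) = -38 + 345 = 307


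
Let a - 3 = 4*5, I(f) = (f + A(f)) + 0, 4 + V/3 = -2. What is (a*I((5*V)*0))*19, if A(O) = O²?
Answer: 0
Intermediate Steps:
V = -18 (V = -12 + 3*(-2) = -12 - 6 = -18)
I(f) = f + f² (I(f) = (f + f²) + 0 = f + f²)
a = 23 (a = 3 + 4*5 = 3 + 20 = 23)
(a*I((5*V)*0))*19 = (23*(((5*(-18))*0)*(1 + (5*(-18))*0)))*19 = (23*((-90*0)*(1 - 90*0)))*19 = (23*(0*(1 + 0)))*19 = (23*(0*1))*19 = (23*0)*19 = 0*19 = 0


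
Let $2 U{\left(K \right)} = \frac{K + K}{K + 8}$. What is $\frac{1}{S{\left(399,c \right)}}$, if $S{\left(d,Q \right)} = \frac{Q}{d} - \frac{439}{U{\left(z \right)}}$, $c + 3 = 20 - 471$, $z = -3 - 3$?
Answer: $\frac{133}{19311} \approx 0.0068873$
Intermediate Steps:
$z = -6$ ($z = -3 - 3 = -6$)
$U{\left(K \right)} = \frac{K}{8 + K}$ ($U{\left(K \right)} = \frac{\left(K + K\right) \frac{1}{K + 8}}{2} = \frac{2 K \frac{1}{8 + K}}{2} = \frac{K}{8 + K}$)
$c = -454$ ($c = -3 + \left(20 - 471\right) = -3 - 451 = -454$)
$S{\left(d,Q \right)} = \frac{439}{3} + \frac{Q}{d}$ ($S{\left(d,Q \right)} = \frac{Q}{d} - \frac{439}{\left(-6\right) \frac{1}{8 - 6}} = \frac{Q}{d} - \frac{439}{\left(-6\right) \frac{1}{2}} = \frac{Q}{d} - \frac{439}{-3} = \frac{Q}{d} - - \frac{439}{3} = \frac{Q}{d} + \frac{439}{3} = \frac{439}{3} + \frac{Q}{d}$)
$\frac{1}{S{\left(399,c \right)}} = \frac{1}{\frac{439}{3} - \frac{454}{399}} = \frac{1}{\frac{19311}{133}} = \frac{133}{19311}$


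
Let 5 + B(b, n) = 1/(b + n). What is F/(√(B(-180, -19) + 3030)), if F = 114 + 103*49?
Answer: 5161*√13310314/200658 ≈ 93.836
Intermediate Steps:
B(b, n) = -5 + 1/(b + n)
F = 5161 (F = 114 + 5047 = 5161)
F/(√(B(-180, -19) + 3030)) = 5161/(√((1 - 5*(-180) - 5*(-19))/(-180 - 19) + 3030)) = 5161/(√((1 + 900 + 95)/(-199) + 3030)) = 5161/(√(-1/199*996 + 3030)) = 5161/(√(-996/199 + 3030)) = 5161/(√(601974/199)) = 5161/((3*√13310314/199)) = 5161*(√13310314/200658) = 5161*√13310314/200658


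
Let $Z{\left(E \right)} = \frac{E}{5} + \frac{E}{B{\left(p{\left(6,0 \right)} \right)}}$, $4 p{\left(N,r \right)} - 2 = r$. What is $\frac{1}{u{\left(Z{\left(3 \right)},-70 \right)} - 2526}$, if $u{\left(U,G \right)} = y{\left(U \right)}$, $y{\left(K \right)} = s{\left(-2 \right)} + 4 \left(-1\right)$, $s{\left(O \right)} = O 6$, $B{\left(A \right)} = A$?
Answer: $- \frac{1}{2542} \approx -0.00039339$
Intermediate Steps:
$p{\left(N,r \right)} = \frac{1}{2} + \frac{r}{4}$
$Z{\left(E \right)} = \frac{11 E}{5}$ ($Z{\left(E \right)} = \frac{E}{5} + \frac{E}{\frac{1}{2} + \frac{1}{4} \cdot 0} = E \frac{1}{5} + \frac{E}{\frac{1}{2} + 0} = \frac{E}{5} + E \frac{1}{\frac{1}{2}} = \frac{E}{5} + E 2 = \frac{E}{5} + 2 E = \frac{11 E}{5}$)
$s{\left(O \right)} = 6 O$
$y{\left(K \right)} = -16$ ($y{\left(K \right)} = 6 \left(-2\right) + 4 \left(-1\right) = -12 - 4 = -16$)
$u{\left(U,G \right)} = -16$
$\frac{1}{u{\left(Z{\left(3 \right)},-70 \right)} - 2526} = \frac{1}{-16 - 2526} = \frac{1}{-2542} = - \frac{1}{2542}$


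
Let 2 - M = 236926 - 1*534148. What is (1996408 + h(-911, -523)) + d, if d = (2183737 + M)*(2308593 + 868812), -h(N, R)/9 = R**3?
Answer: 7884307383616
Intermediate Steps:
M = 297224 (M = 2 - (236926 - 1*534148) = 2 - (236926 - 534148) = 2 - 1*(-297222) = 2 + 297222 = 297224)
h(N, R) = -9*R**3
d = 7883017886205 (d = (2183737 + 297224)*(2308593 + 868812) = 2480961*3177405 = 7883017886205)
(1996408 + h(-911, -523)) + d = (1996408 - 9*(-523)**3) + 7883017886205 = (1996408 - 9*(-143055667)) + 7883017886205 = (1996408 + 1287501003) + 7883017886205 = 1289497411 + 7883017886205 = 7884307383616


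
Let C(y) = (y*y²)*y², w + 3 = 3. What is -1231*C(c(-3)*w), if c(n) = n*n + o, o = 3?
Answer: 0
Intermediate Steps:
w = 0 (w = -3 + 3 = 0)
c(n) = 3 + n² (c(n) = n*n + 3 = n² + 3 = 3 + n²)
C(y) = y⁵ (C(y) = y³*y² = y⁵)
-1231*C(c(-3)*w) = -1231*((3 + (-3)²)*0)⁵ = -1231*((3 + 9)*0)⁵ = -1231*(12*0)⁵ = -1231*0⁵ = -1231*0 = 0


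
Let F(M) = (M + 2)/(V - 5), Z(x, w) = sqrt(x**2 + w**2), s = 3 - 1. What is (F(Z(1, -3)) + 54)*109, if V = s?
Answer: 17440/3 - 109*sqrt(10)/3 ≈ 5698.4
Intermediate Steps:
s = 2
V = 2
Z(x, w) = sqrt(w**2 + x**2)
F(M) = -2/3 - M/3 (F(M) = (M + 2)/(2 - 5) = (2 + M)/(-3) = (2 + M)*(-1/3) = -2/3 - M/3)
(F(Z(1, -3)) + 54)*109 = ((-2/3 - sqrt((-3)**2 + 1**2)/3) + 54)*109 = ((-2/3 - sqrt(9 + 1)/3) + 54)*109 = ((-2/3 - sqrt(10)/3) + 54)*109 = (160/3 - sqrt(10)/3)*109 = 17440/3 - 109*sqrt(10)/3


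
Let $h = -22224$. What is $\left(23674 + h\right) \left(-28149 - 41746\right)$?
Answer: $-101347750$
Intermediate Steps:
$\left(23674 + h\right) \left(-28149 - 41746\right) = \left(23674 - 22224\right) \left(-28149 - 41746\right) = 1450 \left(-69895\right) = -101347750$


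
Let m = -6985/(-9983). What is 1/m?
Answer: 9983/6985 ≈ 1.4292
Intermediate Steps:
m = 6985/9983 (m = -6985*(-1/9983) = 6985/9983 ≈ 0.69969)
1/m = 1/(6985/9983) = 9983/6985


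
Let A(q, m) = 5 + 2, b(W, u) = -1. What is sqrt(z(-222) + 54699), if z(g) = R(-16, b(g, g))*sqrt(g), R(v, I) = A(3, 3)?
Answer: sqrt(54699 + 7*I*sqrt(222)) ≈ 233.88 + 0.223*I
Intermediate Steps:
A(q, m) = 7
R(v, I) = 7
z(g) = 7*sqrt(g)
sqrt(z(-222) + 54699) = sqrt(7*sqrt(-222) + 54699) = sqrt(7*(I*sqrt(222)) + 54699) = sqrt(7*I*sqrt(222) + 54699) = sqrt(54699 + 7*I*sqrt(222))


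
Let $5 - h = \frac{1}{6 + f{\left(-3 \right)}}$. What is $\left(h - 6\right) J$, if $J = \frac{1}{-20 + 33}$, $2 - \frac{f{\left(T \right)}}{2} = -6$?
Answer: $- \frac{23}{286} \approx -0.08042$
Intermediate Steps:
$f{\left(T \right)} = 16$ ($f{\left(T \right)} = 4 - -12 = 4 + 12 = 16$)
$J = \frac{1}{13} \approx 0.076923$
$h = \frac{109}{22}$ ($h = 5 - \frac{1}{6 + 16} = 5 - \frac{1}{22} = \frac{109}{22} \approx 4.9545$)
$\left(h - 6\right) J = \left(\frac{109}{22} - 6\right) \frac{1}{13} = \left(- \frac{23}{22}\right) \frac{1}{13} = - \frac{23}{286}$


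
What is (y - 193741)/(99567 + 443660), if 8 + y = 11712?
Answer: -182037/543227 ≈ -0.33510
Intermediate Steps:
y = 11704 (y = -8 + 11712 = 11704)
(y - 193741)/(99567 + 443660) = (11704 - 193741)/(99567 + 443660) = -182037/543227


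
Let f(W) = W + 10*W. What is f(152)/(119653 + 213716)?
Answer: 1672/333369 ≈ 0.0050155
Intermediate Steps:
f(W) = 11*W
f(152)/(119653 + 213716) = (11*152)/(119653 + 213716) = 1672/333369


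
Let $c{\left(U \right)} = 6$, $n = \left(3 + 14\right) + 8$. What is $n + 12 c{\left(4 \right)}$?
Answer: $97$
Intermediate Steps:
$n = 25$ ($n = 17 + 8 = 25$)
$n + 12 c{\left(4 \right)} = 25 + 12 \cdot 6 = 25 + 72 = 97$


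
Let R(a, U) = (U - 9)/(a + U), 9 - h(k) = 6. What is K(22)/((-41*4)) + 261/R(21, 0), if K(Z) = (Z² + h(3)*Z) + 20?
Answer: -50223/82 ≈ -612.48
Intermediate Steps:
h(k) = 3 (h(k) = 9 - 1*6 = 9 - 6 = 3)
R(a, U) = (-9 + U)/(U + a)
K(Z) = 20 + Z² + 3*Z (K(Z) = (Z² + 3*Z) + 20 = 20 + Z² + 3*Z)
K(22)/((-41*4)) + 261/R(21, 0) = (20 + 22² + 3*22)/((-41*4)) + 261/(((-9 + 0)/(0 + 21))) = (20 + 484 + 66)/(-164) + 261/((-9/21)) = 570*(-1/164) + 261/(((1/21)*(-9))) = -285/82 + 261/(-3/7) = -285/82 + 261*(-7/3) = -285/82 - 609 = -50223/82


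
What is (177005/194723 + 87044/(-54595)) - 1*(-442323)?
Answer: 4702285261294918/10630902185 ≈ 4.4232e+5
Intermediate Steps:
(177005/194723 + 87044/(-54595)) - 1*(-442323) = (177005*(1/194723) + 87044*(-1/54595)) + 442323 = (177005/194723 - 87044/54595) + 442323 = -7285880837/10630902185 + 442323 = 4702285261294918/10630902185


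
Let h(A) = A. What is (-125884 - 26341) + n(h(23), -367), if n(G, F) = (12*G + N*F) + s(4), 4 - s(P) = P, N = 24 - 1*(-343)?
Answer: -286638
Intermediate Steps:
N = 367 (N = 24 + 343 = 367)
s(P) = 4 - P
n(G, F) = 12*G + 367*F (n(G, F) = (12*G + 367*F) + (4 - 1*4) = (12*G + 367*F) + (4 - 4) = (12*G + 367*F) + 0 = 12*G + 367*F)
(-125884 - 26341) + n(h(23), -367) = (-125884 - 26341) + (12*23 + 367*(-367)) = -152225 + (276 - 134689) = -152225 - 134413 = -286638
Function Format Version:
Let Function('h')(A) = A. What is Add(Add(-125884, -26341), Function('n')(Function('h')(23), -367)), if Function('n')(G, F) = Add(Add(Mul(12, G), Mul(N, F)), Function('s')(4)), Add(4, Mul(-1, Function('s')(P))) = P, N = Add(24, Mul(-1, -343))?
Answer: -286638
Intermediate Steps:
N = 367 (N = Add(24, 343) = 367)
Function('s')(P) = Add(4, Mul(-1, P))
Function('n')(G, F) = Add(Mul(12, G), Mul(367, F)) (Function('n')(G, F) = Add(Add(Mul(12, G), Mul(367, F)), Add(4, Mul(-1, 4))) = Add(Add(Mul(12, G), Mul(367, F)), Add(4, -4)) = Add(Add(Mul(12, G), Mul(367, F)), 0) = Add(Mul(12, G), Mul(367, F)))
Add(Add(-125884, -26341), Function('n')(Function('h')(23), -367)) = Add(Add(-125884, -26341), Add(Mul(12, 23), Mul(367, -367))) = Add(-152225, Add(276, -134689)) = Add(-152225, -134413) = -286638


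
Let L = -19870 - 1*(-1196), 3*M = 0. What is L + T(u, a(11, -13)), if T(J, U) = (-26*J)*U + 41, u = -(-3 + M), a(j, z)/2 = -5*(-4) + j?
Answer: -23469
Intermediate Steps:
M = 0 (M = (⅓)*0 = 0)
a(j, z) = 40 + 2*j (a(j, z) = 2*(-5*(-4) + j) = 2*(20 + j) = 40 + 2*j)
u = 3 (u = -(-3 + 0) = -1*(-3) = 3)
T(J, U) = 41 - 26*J*U (T(J, U) = -26*J*U + 41 = 41 - 26*J*U)
L = -18674 (L = -19870 + 1196 = -18674)
L + T(u, a(11, -13)) = -18674 + (41 - 26*3*(40 + 2*11)) = -18674 + (41 - 26*3*(40 + 22)) = -18674 + (41 - 26*3*62) = -18674 + (41 - 4836) = -18674 - 4795 = -23469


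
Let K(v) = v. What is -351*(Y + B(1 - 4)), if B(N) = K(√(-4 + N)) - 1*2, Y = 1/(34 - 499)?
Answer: 108927/155 - 351*I*√7 ≈ 702.75 - 928.66*I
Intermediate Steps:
Y = -1/465 (Y = 1/(-465) = -1/465 ≈ -0.0021505)
B(N) = -2 + √(-4 + N) (B(N) = √(-4 + N) - 1*2 = √(-4 + N) - 2 = -2 + √(-4 + N))
-351*(Y + B(1 - 4)) = -351*(-1/465 + (-2 + √(-4 + (1 - 4)))) = -351*(-1/465 + (-2 + √(-4 - 3))) = -351*(-1/465 + (-2 + √(-7))) = -351*(-1/465 + (-2 + I*√7)) = -351*(-931/465 + I*√7) = 108927/155 - 351*I*√7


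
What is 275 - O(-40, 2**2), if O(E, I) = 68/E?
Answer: 2767/10 ≈ 276.70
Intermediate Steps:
275 - O(-40, 2**2) = 275 - 68/(-40) = 275 - 68*(-1)/40 = 275 - 1*(-17/10) = 275 + 17/10 = 2767/10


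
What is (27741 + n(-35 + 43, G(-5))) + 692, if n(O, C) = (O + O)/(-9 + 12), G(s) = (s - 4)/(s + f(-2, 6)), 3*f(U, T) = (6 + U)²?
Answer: 85315/3 ≈ 28438.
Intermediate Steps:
f(U, T) = (6 + U)²/3
G(s) = (-4 + s)/(16/3 + s) (G(s) = (s - 4)/(s + (6 - 2)²/3) = (-4 + s)/(s + (⅓)*4²) = (-4 + s)/(s + (⅓)*16) = (-4 + s)/(s + 16/3) = (-4 + s)/(16/3 + s))
n(O, C) = 2*O/3 (n(O, C) = (2*O)/3 = (2*O)*(⅓) = 2*O/3)
(27741 + n(-35 + 43, G(-5))) + 692 = (27741 + 2*(-35 + 43)/3) + 692 = (27741 + (⅔)*8) + 692 = (27741 + 16/3) + 692 = 83239/3 + 692 = 85315/3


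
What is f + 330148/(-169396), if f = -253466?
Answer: -10734114171/42349 ≈ -2.5347e+5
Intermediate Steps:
f + 330148/(-169396) = -253466 + 330148/(-169396) = -253466 + 330148*(-1/169396) = -253466 - 82537/42349 = -10734114171/42349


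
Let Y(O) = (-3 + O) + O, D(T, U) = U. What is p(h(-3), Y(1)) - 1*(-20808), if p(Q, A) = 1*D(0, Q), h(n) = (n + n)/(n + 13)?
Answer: 104037/5 ≈ 20807.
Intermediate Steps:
Y(O) = -3 + 2*O
h(n) = 2*n/(13 + n) (h(n) = (2*n)/(13 + n) = 2*n/(13 + n))
p(Q, A) = Q (p(Q, A) = 1*Q = Q)
p(h(-3), Y(1)) - 1*(-20808) = 2*(-3)/(13 - 3) - 1*(-20808) = 2*(-3)/10 + 20808 = 2*(-3)*(1/10) + 20808 = -3/5 + 20808 = 104037/5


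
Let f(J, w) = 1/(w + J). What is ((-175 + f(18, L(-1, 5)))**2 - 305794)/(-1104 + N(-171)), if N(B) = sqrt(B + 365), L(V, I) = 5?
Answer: 3493738800/14014153 + 72786225*sqrt(194)/322325519 ≈ 252.45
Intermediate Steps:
N(B) = sqrt(365 + B)
f(J, w) = 1/(J + w)
((-175 + f(18, L(-1, 5)))**2 - 305794)/(-1104 + N(-171)) = ((-175 + 1/(18 + 5))**2 - 305794)/(-1104 + sqrt(365 - 171)) = ((-175 + 1/23)**2 - 305794)/(-1104 + sqrt(194)) = ((-4024/23)**2 - 305794)/(-1104 + sqrt(194)) = (16192576/529 - 305794)/(-1104 + sqrt(194)) = -145572450/(529*(-1104 + sqrt(194)))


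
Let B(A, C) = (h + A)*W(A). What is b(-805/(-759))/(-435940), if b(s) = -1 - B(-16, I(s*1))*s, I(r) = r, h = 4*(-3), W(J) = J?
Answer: 15713/14386020 ≈ 0.0010922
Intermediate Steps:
h = -12
B(A, C) = A*(-12 + A) (B(A, C) = (-12 + A)*A = A*(-12 + A))
b(s) = -1 - 448*s (b(s) = -1 - (-16*(-12 - 16))*s = -1 - (-16*(-28))*s = -1 - 448*s)
b(-805/(-759))/(-435940) = (-1 - (-360640)/(-759))/(-435940) = (-1 - (-360640)*(-1)/759)*(-1/435940) = (-1 - 448*35/33)*(-1/435940) = (-1 - 15680/33)*(-1/435940) = -15713/33*(-1/435940) = 15713/14386020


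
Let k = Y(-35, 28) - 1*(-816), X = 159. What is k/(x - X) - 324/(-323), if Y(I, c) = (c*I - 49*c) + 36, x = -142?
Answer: 582024/97223 ≈ 5.9865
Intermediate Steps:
Y(I, c) = 36 - 49*c + I*c (Y(I, c) = (I*c - 49*c) + 36 = (-49*c + I*c) + 36 = 36 - 49*c + I*c)
k = -1500 (k = (36 - 49*28 - 35*28) - 1*(-816) = (36 - 1372 - 980) + 816 = -2316 + 816 = -1500)
k/(x - X) - 324/(-323) = -1500/(-142 - 1*159) - 324/(-323) = -1500/(-142 - 159) - 324*(-1/323) = -1500/(-301) + 324/323 = -1500*(-1/301) + 324/323 = 1500/301 + 324/323 = 582024/97223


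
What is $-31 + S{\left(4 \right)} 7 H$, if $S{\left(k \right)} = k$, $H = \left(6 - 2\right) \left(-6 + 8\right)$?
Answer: $193$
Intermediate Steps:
$H = 8$ ($H = 4 \cdot 2 = 8$)
$-31 + S{\left(4 \right)} 7 H = -31 + 4 \cdot 7 \cdot 8 = -31 + 4 \cdot 56 = -31 + 224 = 193$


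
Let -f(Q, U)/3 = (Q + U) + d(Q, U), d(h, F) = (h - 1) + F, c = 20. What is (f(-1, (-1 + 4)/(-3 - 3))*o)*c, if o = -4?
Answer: -960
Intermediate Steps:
d(h, F) = -1 + F + h (d(h, F) = (-1 + h) + F = -1 + F + h)
f(Q, U) = 3 - 6*Q - 6*U (f(Q, U) = -3*((Q + U) + (-1 + U + Q)) = -3*((Q + U) + (-1 + Q + U)) = -3*(-1 + 2*Q + 2*U) = 3 - 6*Q - 6*U)
(f(-1, (-1 + 4)/(-3 - 3))*o)*c = ((3 - 6*(-1) - 6*(-1 + 4)/(-3 - 3))*(-4))*20 = ((3 + 6 - 18/(-6))*(-4))*20 = ((3 + 6 - 18*(-1)/6)*(-4))*20 = ((3 + 6 - 6*(-½))*(-4))*20 = ((3 + 6 + 3)*(-4))*20 = (12*(-4))*20 = -48*20 = -960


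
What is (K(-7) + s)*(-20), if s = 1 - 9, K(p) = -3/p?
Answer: 1060/7 ≈ 151.43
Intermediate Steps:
s = -8
(K(-7) + s)*(-20) = (-3/(-7) - 8)*(-20) = (-3*(-⅐) - 8)*(-20) = (3/7 - 8)*(-20) = -53/7*(-20) = 1060/7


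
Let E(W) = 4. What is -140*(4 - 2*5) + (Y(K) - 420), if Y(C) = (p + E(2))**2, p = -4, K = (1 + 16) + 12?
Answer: 420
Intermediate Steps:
K = 29 (K = 17 + 12 = 29)
Y(C) = 0 (Y(C) = (-4 + 4)**2 = 0**2 = 0)
-140*(4 - 2*5) + (Y(K) - 420) = -140*(4 - 2*5) + (0 - 420) = -140*(4 - 10) - 420 = -140*(-6) - 420 = 840 - 420 = 420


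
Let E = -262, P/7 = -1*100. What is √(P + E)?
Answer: I*√962 ≈ 31.016*I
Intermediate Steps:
P = -700 (P = 7*(-1*100) = 7*(-100) = -700)
√(P + E) = √(-700 - 262) = √(-962) = I*√962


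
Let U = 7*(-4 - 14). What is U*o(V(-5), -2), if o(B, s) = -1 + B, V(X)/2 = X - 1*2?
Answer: 1890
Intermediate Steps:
V(X) = -4 + 2*X (V(X) = 2*(X - 1*2) = 2*(X - 2) = 2*(-2 + X) = -4 + 2*X)
U = -126 (U = 7*(-18) = -126)
U*o(V(-5), -2) = -126*(-1 + (-4 + 2*(-5))) = -126*(-1 + (-4 - 10)) = -126*(-1 - 14) = -126*(-15) = 1890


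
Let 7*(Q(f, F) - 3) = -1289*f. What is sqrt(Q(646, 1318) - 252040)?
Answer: I*sqrt(18178671)/7 ≈ 609.09*I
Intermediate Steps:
Q(f, F) = 3 - 1289*f/7 (Q(f, F) = 3 + (-1289*f)/7 = 3 - 1289*f/7)
sqrt(Q(646, 1318) - 252040) = sqrt((3 - 1289/7*646) - 252040) = sqrt((3 - 832694/7) - 252040) = sqrt(-832673/7 - 252040) = sqrt(-2596953/7) = I*sqrt(18178671)/7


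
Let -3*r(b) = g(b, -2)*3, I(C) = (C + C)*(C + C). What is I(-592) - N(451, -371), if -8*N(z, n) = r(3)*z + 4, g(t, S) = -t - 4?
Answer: 11218009/8 ≈ 1.4023e+6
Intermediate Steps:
g(t, S) = -4 - t
I(C) = 4*C² (I(C) = (2*C)*(2*C) = 4*C²)
r(b) = 4 + b (r(b) = -(-4 - b)*3/3 = -(-12 - 3*b)/3 = 4 + b)
N(z, n) = -½ - 7*z/8 (N(z, n) = -((4 + 3)*z + 4)/8 = -(7*z + 4)/8 = -(4 + 7*z)/8 = -½ - 7*z/8)
I(-592) - N(451, -371) = 4*(-592)² - (-½ - 7/8*451) = 4*350464 - (-½ - 3157/8) = 1401856 - 1*(-3161/8) = 1401856 + 3161/8 = 11218009/8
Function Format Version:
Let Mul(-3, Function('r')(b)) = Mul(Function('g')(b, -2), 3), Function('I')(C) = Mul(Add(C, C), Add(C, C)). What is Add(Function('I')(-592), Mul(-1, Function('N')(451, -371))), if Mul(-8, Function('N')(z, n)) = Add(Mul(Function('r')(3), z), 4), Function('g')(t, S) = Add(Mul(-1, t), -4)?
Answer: Rational(11218009, 8) ≈ 1.4023e+6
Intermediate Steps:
Function('g')(t, S) = Add(-4, Mul(-1, t))
Function('I')(C) = Mul(4, Pow(C, 2)) (Function('I')(C) = Mul(Mul(2, C), Mul(2, C)) = Mul(4, Pow(C, 2)))
Function('r')(b) = Add(4, b) (Function('r')(b) = Mul(Rational(-1, 3), Mul(Add(-4, Mul(-1, b)), 3)) = Mul(Rational(-1, 3), Add(-12, Mul(-3, b))) = Add(4, b))
Function('N')(z, n) = Add(Rational(-1, 2), Mul(Rational(-7, 8), z)) (Function('N')(z, n) = Mul(Rational(-1, 8), Add(Mul(Add(4, 3), z), 4)) = Mul(Rational(-1, 8), Add(Mul(7, z), 4)) = Mul(Rational(-1, 8), Add(4, Mul(7, z))) = Add(Rational(-1, 2), Mul(Rational(-7, 8), z)))
Add(Function('I')(-592), Mul(-1, Function('N')(451, -371))) = Add(Mul(4, Pow(-592, 2)), Mul(-1, Add(Rational(-1, 2), Mul(Rational(-7, 8), 451)))) = Add(Mul(4, 350464), Mul(-1, Add(Rational(-1, 2), Rational(-3157, 8)))) = Add(1401856, Mul(-1, Rational(-3161, 8))) = Add(1401856, Rational(3161, 8)) = Rational(11218009, 8)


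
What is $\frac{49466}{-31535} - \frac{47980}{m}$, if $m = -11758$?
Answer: $\frac{465714036}{185394265} \approx 2.512$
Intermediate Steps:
$\frac{49466}{-31535} - \frac{47980}{m} = \frac{49466}{-31535} - \frac{47980}{-11758} = 49466 \left(- \frac{1}{31535}\right) - - \frac{23990}{5879} = - \frac{49466}{31535} + \frac{23990}{5879} = \frac{465714036}{185394265}$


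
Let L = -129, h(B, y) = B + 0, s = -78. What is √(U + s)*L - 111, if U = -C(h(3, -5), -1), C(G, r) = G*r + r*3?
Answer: -111 - 774*I*√2 ≈ -111.0 - 1094.6*I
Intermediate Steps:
h(B, y) = B
C(G, r) = 3*r + G*r (C(G, r) = G*r + 3*r = 3*r + G*r)
U = 6 (U = -(-1)*(3 + 3) = -(-1)*6 = -1*(-6) = 6)
√(U + s)*L - 111 = √(6 - 78)*(-129) - 111 = √(-72)*(-129) - 111 = (6*I*√2)*(-129) - 111 = -774*I*√2 - 111 = -111 - 774*I*√2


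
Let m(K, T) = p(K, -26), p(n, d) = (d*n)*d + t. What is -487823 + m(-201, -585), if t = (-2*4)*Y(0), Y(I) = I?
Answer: -623699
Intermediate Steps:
t = 0 (t = -2*4*0 = -8*0 = 0)
p(n, d) = n*d² (p(n, d) = (d*n)*d + 0 = n*d² + 0 = n*d²)
m(K, T) = 676*K (m(K, T) = K*(-26)² = K*676 = 676*K)
-487823 + m(-201, -585) = -487823 + 676*(-201) = -487823 - 135876 = -623699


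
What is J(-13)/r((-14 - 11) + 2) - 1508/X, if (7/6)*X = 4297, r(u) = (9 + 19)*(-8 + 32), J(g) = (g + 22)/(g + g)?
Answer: -30777745/75077184 ≈ -0.40995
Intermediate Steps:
J(g) = (22 + g)/(2*g) (J(g) = (22 + g)/((2*g)) = (22 + g)*(1/(2*g)) = (22 + g)/(2*g))
r(u) = 672 (r(u) = 28*24 = 672)
X = 25782/7 (X = (6/7)*4297 = 25782/7 ≈ 3683.1)
J(-13)/r((-14 - 11) + 2) - 1508/X = ((½)*(22 - 13)/(-13))/672 - 1508/25782/7 = ((½)*(-1/13)*9)*(1/672) - 1508*7/25782 = -9/26*1/672 - 5278/12891 = -3/5824 - 5278/12891 = -30777745/75077184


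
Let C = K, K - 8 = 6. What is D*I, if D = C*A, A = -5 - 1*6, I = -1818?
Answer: 279972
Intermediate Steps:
K = 14 (K = 8 + 6 = 14)
C = 14
A = -11 (A = -5 - 6 = -11)
D = -154 (D = 14*(-11) = -154)
D*I = -154*(-1818) = 279972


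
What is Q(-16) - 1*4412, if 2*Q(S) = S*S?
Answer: -4284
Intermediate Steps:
Q(S) = S**2/2 (Q(S) = (S*S)/2 = S**2/2)
Q(-16) - 1*4412 = (1/2)*(-16)**2 - 1*4412 = (1/2)*256 - 4412 = 128 - 4412 = -4284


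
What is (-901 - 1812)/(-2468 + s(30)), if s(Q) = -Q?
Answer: 2713/2498 ≈ 1.0861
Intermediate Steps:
(-901 - 1812)/(-2468 + s(30)) = (-901 - 1812)/(-2468 - 1*30) = -2713/(-2468 - 30) = -2713/(-2498) = -2713*(-1/2498) = 2713/2498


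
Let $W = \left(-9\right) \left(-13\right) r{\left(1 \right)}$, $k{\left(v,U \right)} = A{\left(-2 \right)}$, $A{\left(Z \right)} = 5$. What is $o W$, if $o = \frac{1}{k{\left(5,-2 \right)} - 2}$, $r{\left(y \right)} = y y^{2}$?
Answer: $39$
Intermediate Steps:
$r{\left(y \right)} = y^{3}$
$k{\left(v,U \right)} = 5$
$W = 117$ ($W = \left(-9\right) \left(-13\right) 1^{3} = 117 \cdot 1 = 117$)
$o = \frac{1}{3}$ ($o = \frac{1}{5 - 2} = \frac{1}{3} \approx 0.33333$)
$o W = \frac{1}{3} \cdot 117 = 39$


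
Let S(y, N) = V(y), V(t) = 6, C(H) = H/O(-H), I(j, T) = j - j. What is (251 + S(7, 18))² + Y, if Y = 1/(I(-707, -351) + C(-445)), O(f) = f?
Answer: 66048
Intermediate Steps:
I(j, T) = 0
C(H) = -1 (C(H) = H/((-H)) = H*(-1/H) = -1)
S(y, N) = 6
Y = -1 (Y = 1/(0 - 1) = 1/(-1) = -1)
(251 + S(7, 18))² + Y = (251 + 6)² - 1 = 257² - 1 = 66049 - 1 = 66048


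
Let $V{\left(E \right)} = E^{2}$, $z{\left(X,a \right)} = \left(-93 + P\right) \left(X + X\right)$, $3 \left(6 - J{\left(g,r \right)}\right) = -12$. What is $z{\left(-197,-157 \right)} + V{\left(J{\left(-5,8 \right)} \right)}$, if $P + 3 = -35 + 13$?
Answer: $46592$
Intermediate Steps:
$J{\left(g,r \right)} = 10$ ($J{\left(g,r \right)} = 6 - -4 = 6 + 4 = 10$)
$P = -25$ ($P = -3 + \left(-35 + 13\right) = -3 - 22 = -25$)
$z{\left(X,a \right)} = - 236 X$ ($z{\left(X,a \right)} = \left(-93 - 25\right) \left(X + X\right) = - 118 \cdot 2 X = - 236 X$)
$z{\left(-197,-157 \right)} + V{\left(J{\left(-5,8 \right)} \right)} = \left(-236\right) \left(-197\right) + 10^{2} = 46492 + 100 = 46592$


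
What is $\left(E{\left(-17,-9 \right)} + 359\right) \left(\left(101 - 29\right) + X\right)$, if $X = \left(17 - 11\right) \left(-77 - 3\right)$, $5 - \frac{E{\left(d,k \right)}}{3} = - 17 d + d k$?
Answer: $388416$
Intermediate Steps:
$E{\left(d,k \right)} = 15 + 51 d - 3 d k$ ($E{\left(d,k \right)} = 15 - 3 \left(- 17 d + d k\right) = 15 - \left(- 51 d + 3 d k\right) = 15 + 51 d - 3 d k$)
$X = -480$ ($X = 6 \left(-80\right) = -480$)
$\left(E{\left(-17,-9 \right)} + 359\right) \left(\left(101 - 29\right) + X\right) = \left(\left(15 + 51 \left(-17\right) - \left(-51\right) \left(-9\right)\right) + 359\right) \left(\left(101 - 29\right) - 480\right) = \left(\left(15 - 867 - 459\right) + 359\right) \left(72 - 480\right) = \left(-1311 + 359\right) \left(-408\right) = \left(-952\right) \left(-408\right) = 388416$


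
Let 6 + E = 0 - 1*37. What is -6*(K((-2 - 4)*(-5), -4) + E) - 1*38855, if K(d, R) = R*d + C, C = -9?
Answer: -37823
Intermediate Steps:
E = -43 (E = -6 + (0 - 1*37) = -6 + (0 - 37) = -6 - 37 = -43)
K(d, R) = -9 + R*d (K(d, R) = R*d - 9 = -9 + R*d)
-6*(K((-2 - 4)*(-5), -4) + E) - 1*38855 = -6*((-9 - 4*(-2 - 4)*(-5)) - 43) - 1*38855 = -6*((-9 - (-24)*(-5)) - 43) - 38855 = -6*((-9 - 4*30) - 43) - 38855 = -6*((-9 - 120) - 43) - 38855 = -6*(-129 - 43) - 38855 = -6*(-172) - 38855 = 1032 - 38855 = -37823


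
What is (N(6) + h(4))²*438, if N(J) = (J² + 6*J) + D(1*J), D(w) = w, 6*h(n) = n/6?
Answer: 72154514/27 ≈ 2.6724e+6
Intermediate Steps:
h(n) = n/36 (h(n) = (n/6)/6 = n/36)
N(J) = J² + 7*J (N(J) = (J² + 6*J) + 1*J = (J² + 6*J) + J = J² + 7*J)
(N(6) + h(4))²*438 = (6*(7 + 6) + (1/36)*4)²*438 = (6*13 + ⅑)²*438 = (78 + ⅑)²*438 = (703/9)²*438 = (494209/81)*438 = 72154514/27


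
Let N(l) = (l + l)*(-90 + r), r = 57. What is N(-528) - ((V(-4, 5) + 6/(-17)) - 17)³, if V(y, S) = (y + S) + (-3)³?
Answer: 571523777/4913 ≈ 1.1633e+5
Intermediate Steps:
N(l) = -66*l (N(l) = (l + l)*(-90 + 57) = (2*l)*(-33) = -66*l)
V(y, S) = -27 + S + y (V(y, S) = (S + y) - 27 = -27 + S + y)
N(-528) - ((V(-4, 5) + 6/(-17)) - 17)³ = -66*(-528) - (((-27 + 5 - 4) + 6/(-17)) - 17)³ = 34848 - ((-26 + 6*(-1/17)) - 17)³ = 34848 - ((-26 - 6/17) - 17)³ = 34848 - (-448/17 - 17)³ = 34848 - (-737/17)³ = 34848 - 1*(-400315553/4913) = 34848 + 400315553/4913 = 571523777/4913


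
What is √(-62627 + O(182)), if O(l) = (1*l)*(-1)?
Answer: I*√62809 ≈ 250.62*I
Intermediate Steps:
O(l) = -l (O(l) = l*(-1) = -l)
√(-62627 + O(182)) = √(-62627 - 1*182) = √(-62627 - 182) = √(-62809) = I*√62809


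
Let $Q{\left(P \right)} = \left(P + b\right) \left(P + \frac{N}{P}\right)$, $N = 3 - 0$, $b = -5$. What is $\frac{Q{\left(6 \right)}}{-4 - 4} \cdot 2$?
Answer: $- \frac{13}{8} \approx -1.625$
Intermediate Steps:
$N = 3$ ($N = 3 + 0 = 3$)
$Q{\left(P \right)} = \left(-5 + P\right) \left(P + \frac{3}{P}\right)$ ($Q{\left(P \right)} = \left(P - 5\right) \left(P + \frac{3}{P}\right) = \left(-5 + P\right) \left(P + \frac{3}{P}\right)$)
$\frac{Q{\left(6 \right)}}{-4 - 4} \cdot 2 = \frac{3 + 6^{2} - \frac{15}{6} - 30}{-4 - 4} \cdot 2 = \frac{3 + 36 - \frac{5}{2} - 30}{-8} \cdot 2 = \left(3 + 36 - \frac{5}{2} - 30\right) \left(- \frac{1}{8}\right) 2 = \frac{13}{2} \left(- \frac{1}{8}\right) 2 = \left(- \frac{13}{16}\right) 2 = - \frac{13}{8}$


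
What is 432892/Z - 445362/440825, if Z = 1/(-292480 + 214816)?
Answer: -14820591289702962/440825 ≈ -3.3620e+10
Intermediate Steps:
Z = -1/77664 (Z = 1/(-77664) = -1/77664 ≈ -1.2876e-5)
432892/Z - 445362/440825 = 432892/(-1/77664) - 445362/440825 = 432892*(-77664) - 445362*1/440825 = -33620124288 - 445362/440825 = -14820591289702962/440825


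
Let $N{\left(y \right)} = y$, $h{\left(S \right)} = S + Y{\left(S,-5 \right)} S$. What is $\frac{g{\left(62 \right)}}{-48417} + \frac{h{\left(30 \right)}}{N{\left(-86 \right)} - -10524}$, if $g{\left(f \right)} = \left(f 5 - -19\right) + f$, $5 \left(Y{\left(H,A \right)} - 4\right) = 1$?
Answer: $\frac{1735897}{252688323} \approx 0.0068697$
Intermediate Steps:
$Y{\left(H,A \right)} = \frac{21}{5}$ ($Y{\left(H,A \right)} = 4 + \frac{1}{5} \cdot 1 = 4 + \frac{1}{5} = \frac{21}{5}$)
$g{\left(f \right)} = 19 + 6 f$ ($g{\left(f \right)} = \left(5 f + 19\right) + f = \left(19 + 5 f\right) + f = 19 + 6 f$)
$h{\left(S \right)} = \frac{26 S}{5}$ ($h{\left(S \right)} = S + \frac{21 S}{5} = \frac{26 S}{5}$)
$\frac{g{\left(62 \right)}}{-48417} + \frac{h{\left(30 \right)}}{N{\left(-86 \right)} - -10524} = \frac{19 + 6 \cdot 62}{-48417} + \frac{\frac{26}{5} \cdot 30}{-86 - -10524} = \left(19 + 372\right) \left(- \frac{1}{48417}\right) + \frac{156}{-86 + 10524} = 391 \left(- \frac{1}{48417}\right) + \frac{156}{10438} = - \frac{391}{48417} + 156 \cdot \frac{1}{10438} = - \frac{391}{48417} + \frac{78}{5219} = \frac{1735897}{252688323}$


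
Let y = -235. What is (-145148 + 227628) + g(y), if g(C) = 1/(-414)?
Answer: 34146719/414 ≈ 82480.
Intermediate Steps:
g(C) = -1/414
(-145148 + 227628) + g(y) = (-145148 + 227628) - 1/414 = 82480 - 1/414 = 34146719/414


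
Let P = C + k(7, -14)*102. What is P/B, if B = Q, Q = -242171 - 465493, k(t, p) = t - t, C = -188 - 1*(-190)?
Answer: -1/353832 ≈ -2.8262e-6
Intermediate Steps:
C = 2 (C = -188 + 190 = 2)
k(t, p) = 0
P = 2 (P = 2 + 0*102 = 2 + 0 = 2)
Q = -707664
B = -707664
P/B = 2/(-707664) = 2*(-1/707664) = -1/353832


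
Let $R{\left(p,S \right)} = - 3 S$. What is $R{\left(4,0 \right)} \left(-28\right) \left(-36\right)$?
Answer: $0$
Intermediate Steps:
$R{\left(4,0 \right)} \left(-28\right) \left(-36\right) = \left(-3\right) 0 \left(-28\right) \left(-36\right) = 0 \left(-28\right) \left(-36\right) = 0 \left(-36\right) = 0$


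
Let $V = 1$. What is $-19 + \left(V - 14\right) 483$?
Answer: $-6298$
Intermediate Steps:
$-19 + \left(V - 14\right) 483 = -19 + \left(1 - 14\right) 483 = -19 - 6279 = -6298$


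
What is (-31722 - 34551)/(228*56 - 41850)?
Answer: 22091/9694 ≈ 2.2788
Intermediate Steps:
(-31722 - 34551)/(228*56 - 41850) = -66273/(12768 - 41850) = -66273/(-29082) = -66273*(-1/29082) = 22091/9694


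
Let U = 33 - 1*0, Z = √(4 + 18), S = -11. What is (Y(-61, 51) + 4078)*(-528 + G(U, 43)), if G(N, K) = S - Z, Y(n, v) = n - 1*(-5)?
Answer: -2167858 - 4022*√22 ≈ -2.1867e+6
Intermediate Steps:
Z = √22 ≈ 4.6904
U = 33 (U = 33 + 0 = 33)
Y(n, v) = 5 + n (Y(n, v) = n + 5 = 5 + n)
G(N, K) = -11 - √22
(Y(-61, 51) + 4078)*(-528 + G(U, 43)) = ((5 - 61) + 4078)*(-528 + (-11 - √22)) = (-56 + 4078)*(-539 - √22) = 4022*(-539 - √22) = -2167858 - 4022*√22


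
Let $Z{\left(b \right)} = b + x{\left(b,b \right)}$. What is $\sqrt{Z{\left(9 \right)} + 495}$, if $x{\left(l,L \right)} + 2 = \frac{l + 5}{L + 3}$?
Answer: $\frac{\sqrt{18114}}{6} \approx 22.431$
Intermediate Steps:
$x{\left(l,L \right)} = -2 + \frac{5 + l}{3 + L}$ ($x{\left(l,L \right)} = -2 + \frac{l + 5}{L + 3} = -2 + \frac{5 + l}{3 + L}$)
$Z{\left(b \right)} = b + \frac{-1 - b}{3 + b}$ ($Z{\left(b \right)} = b + \frac{-1 + b - 2 b}{3 + b} = b + \frac{-1 - b}{3 + b}$)
$\sqrt{Z{\left(9 \right)} + 495} = \sqrt{\frac{-1 - 9 + 9 \left(3 + 9\right)}{3 + 9} + 495} = \sqrt{\frac{-1 - 9 + 9 \cdot 12}{12} + 495} = \sqrt{\frac{-1 - 9 + 108}{12} + 495} = \sqrt{\frac{1}{12} \cdot 98 + 495} = \sqrt{\frac{49}{6} + 495} = \sqrt{\frac{3019}{6}} = \frac{\sqrt{18114}}{6}$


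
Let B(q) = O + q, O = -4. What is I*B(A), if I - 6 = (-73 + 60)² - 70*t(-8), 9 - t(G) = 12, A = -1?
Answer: -1925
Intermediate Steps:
t(G) = -3 (t(G) = 9 - 1*12 = 9 - 12 = -3)
B(q) = -4 + q
I = 385 (I = 6 + ((-73 + 60)² - 70*(-3)) = 6 + ((-13)² + 210) = 6 + (169 + 210) = 6 + 379 = 385)
I*B(A) = 385*(-4 - 1) = 385*(-5) = -1925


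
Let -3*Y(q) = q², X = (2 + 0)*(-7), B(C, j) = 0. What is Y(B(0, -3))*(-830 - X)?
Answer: 0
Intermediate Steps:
X = -14 (X = 2*(-7) = -14)
Y(q) = -q²/3
Y(B(0, -3))*(-830 - X) = (-⅓*0²)*(-830 - 1*(-14)) = (-⅓*0)*(-830 + 14) = 0*(-816) = 0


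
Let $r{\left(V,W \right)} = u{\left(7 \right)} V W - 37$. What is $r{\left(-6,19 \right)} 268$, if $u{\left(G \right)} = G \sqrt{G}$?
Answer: $-9916 - 213864 \sqrt{7} \approx -5.7575 \cdot 10^{5}$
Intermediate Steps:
$u{\left(G \right)} = G^{\frac{3}{2}}$
$r{\left(V,W \right)} = -37 + 7 V W \sqrt{7}$ ($r{\left(V,W \right)} = 7^{\frac{3}{2}} V W - 37 = 7 \sqrt{7} V W - 37 = 7 V \sqrt{7} W - 37 = 7 V W \sqrt{7} - 37 = -37 + 7 V W \sqrt{7}$)
$r{\left(-6,19 \right)} 268 = \left(-37 + 7 \left(-6\right) 19 \sqrt{7}\right) 268 = \left(-37 - 798 \sqrt{7}\right) 268 = -9916 - 213864 \sqrt{7}$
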